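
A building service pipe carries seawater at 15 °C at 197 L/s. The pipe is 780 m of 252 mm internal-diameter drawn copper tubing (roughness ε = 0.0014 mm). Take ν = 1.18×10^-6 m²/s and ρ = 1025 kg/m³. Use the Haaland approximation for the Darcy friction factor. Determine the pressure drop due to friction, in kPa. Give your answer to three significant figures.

V = 4Q/(πD²) = 4·0.197/(π·0.252²) = 3.950 m/s
Re = VD/ν = 3.950·0.252/1.18×10^-6 = 8.44×10^5 → turbulent
ε/D = 0.0014/252 = 5.56×10^-6
Haaland: f = 0.01201
h_f = f(L/D)V²/(2g) = 0.01201·(780/0.252)·3.950²/(2·9.81) = 29.56 m
Δp = ρg·h_f = 1025·9.81·29.56 = 297.2 kPa

Δp ≈ 297 kPa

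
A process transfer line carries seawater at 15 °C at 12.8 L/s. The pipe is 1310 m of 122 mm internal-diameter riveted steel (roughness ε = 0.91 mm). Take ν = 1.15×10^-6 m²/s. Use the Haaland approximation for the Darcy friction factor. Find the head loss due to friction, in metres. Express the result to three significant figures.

V = 4Q/(πD²) = 4·0.0128/(π·0.122²) = 1.095 m/s
Re = VD/ν = 1.095·0.122/1.15×10^-6 = 1.16×10^5 → turbulent
ε/D = 0.91/122 = 0.00746
Haaland: f = 0.03505
h_f = f(L/D)V²/(2g) = 0.03505·(1310/0.122)·1.095²/(2·9.81) = 23.00 m

h_f ≈ 23.0 m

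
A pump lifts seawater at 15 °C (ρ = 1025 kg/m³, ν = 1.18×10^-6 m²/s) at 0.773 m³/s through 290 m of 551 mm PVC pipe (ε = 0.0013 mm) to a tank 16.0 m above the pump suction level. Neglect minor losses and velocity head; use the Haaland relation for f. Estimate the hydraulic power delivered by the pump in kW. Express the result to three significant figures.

V = 4Q/(πD²) = 3.242 m/s; Re = 1.51×10^6; ε/D = 2.36×10^-6; f = 0.01087
h_f = f(L/D)V²/2g = 3.064 m
Total head H = z + h_f = 16.0 + 3.064 = 19.06 m
P_hyd = ρgQH = 1025·9.81·0.773·19.06 = 148.2 kW

P_hyd ≈ 148 kW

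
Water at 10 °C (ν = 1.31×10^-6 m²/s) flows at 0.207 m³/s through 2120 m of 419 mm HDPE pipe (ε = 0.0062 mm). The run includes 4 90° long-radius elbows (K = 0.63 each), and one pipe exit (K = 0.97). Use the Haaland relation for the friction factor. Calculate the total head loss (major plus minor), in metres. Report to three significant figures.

H_L ≈ 8.15 m

V = 4Q/(πD²) = 1.501 m/s; V²/2g = 0.1149 m
Re = 4.80×10^5, ε/D = 1.48×10^-5 → f = 0.01332 (Haaland)
Major: h_f = f(L/D)·V²/2g = 0.01332·5060·0.1149 = 7.744 m
Minor: ΣK = 3.49; h_m = ΣK·V²/2g = 0.4009 m
Total H_L = 7.744 + 0.4009 = 8.145 m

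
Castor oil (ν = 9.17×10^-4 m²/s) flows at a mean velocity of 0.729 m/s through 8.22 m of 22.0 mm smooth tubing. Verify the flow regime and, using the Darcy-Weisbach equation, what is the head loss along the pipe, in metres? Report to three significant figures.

Re = VD/ν = 0.729·0.02200/9.17×10^-4 = 17.5 → laminar (Re < 2300)
f = 64/Re = 3.659
h_f = f(L/D)V²/(2g) = 3.659·(8.22/0.02200)·0.729²/(2·9.81) = 37.03 m

h_f ≈ 37.0 m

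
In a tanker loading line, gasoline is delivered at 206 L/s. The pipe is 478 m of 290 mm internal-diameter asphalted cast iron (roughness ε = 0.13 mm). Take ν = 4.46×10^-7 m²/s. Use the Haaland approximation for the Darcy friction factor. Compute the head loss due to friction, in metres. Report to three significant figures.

V = 4Q/(πD²) = 4·0.206/(π·0.290²) = 3.119 m/s
Re = VD/ν = 3.119·0.290/4.46×10^-7 = 2.03×10^6 → turbulent
ε/D = 0.13/290 = 4.48×10^-4
Haaland: f = 0.01657
h_f = f(L/D)V²/(2g) = 0.01657·(478/0.290)·3.119²/(2·9.81) = 13.54 m

h_f ≈ 13.5 m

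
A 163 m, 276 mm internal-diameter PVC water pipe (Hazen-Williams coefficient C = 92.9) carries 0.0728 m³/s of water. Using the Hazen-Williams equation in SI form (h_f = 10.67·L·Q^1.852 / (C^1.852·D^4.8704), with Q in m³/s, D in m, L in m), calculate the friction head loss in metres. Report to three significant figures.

h_f ≈ 1.63 m

h_f = 10.67·163·0.0728^1.852 / (92.9^1.852·0.276^4.8704) = 1.626 m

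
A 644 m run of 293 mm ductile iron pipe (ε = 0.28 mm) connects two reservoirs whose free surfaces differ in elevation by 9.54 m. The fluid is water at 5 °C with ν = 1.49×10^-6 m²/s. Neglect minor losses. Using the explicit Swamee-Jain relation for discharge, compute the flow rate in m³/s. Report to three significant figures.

Q ≈ 0.139 m³/s

Swamee-Jain (Type II): Q = -0.965·√(gD⁵h_f/L)·ln[ε/(3.7D) + √(3.17ν²L/(gD³h_f))]
√(gD⁵h_f/L) = √(9.81·0.293⁵·9.54/644) = 0.01771
ε/(3.7D) = 2.58×10^-4; √(3.17ν²L/(gD³h_f)) = 4.39×10^-5
Q = -0.965·0.01771·ln(3.022×10^-4) = 0.1385 m³/s
Check: V = 2.05 m/s, Re = 4.04×10^5, f = 0.02031, h_f = 9.60 m ≈ 9.54 m ✓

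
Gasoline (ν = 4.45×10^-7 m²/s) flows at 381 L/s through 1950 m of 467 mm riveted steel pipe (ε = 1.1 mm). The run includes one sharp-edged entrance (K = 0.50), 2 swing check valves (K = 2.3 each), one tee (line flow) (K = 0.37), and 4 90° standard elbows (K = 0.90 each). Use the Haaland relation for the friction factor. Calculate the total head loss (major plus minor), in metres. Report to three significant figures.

V = 4Q/(πD²) = 2.224 m/s; V²/2g = 0.2522 m
Re = 2.33×10^6, ε/D = 0.00236 → f = 0.02458 (Haaland)
Major: h_f = f(L/D)·V²/2g = 0.02458·4176·0.2522 = 25.89 m
Minor: ΣK = 9.07; h_m = ΣK·V²/2g = 2.287 m
Total H_L = 25.89 + 2.287 = 28.17 m

H_L ≈ 28.2 m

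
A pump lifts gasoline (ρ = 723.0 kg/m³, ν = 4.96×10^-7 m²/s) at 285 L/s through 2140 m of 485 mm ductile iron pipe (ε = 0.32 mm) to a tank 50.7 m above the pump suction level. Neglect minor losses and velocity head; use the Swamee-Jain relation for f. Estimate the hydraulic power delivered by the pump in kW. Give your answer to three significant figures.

V = 4Q/(πD²) = 1.543 m/s; Re = 1.51×10^6; ε/D = 6.60×10^-4; f = 0.01814
h_f = f(L/D)V²/2g = 9.711 m
Total head H = z + h_f = 50.7 + 9.711 = 60.41 m
P_hyd = ρgQH = 723.0·9.81·0.285·60.41 = 122.1 kW

P_hyd ≈ 122 kW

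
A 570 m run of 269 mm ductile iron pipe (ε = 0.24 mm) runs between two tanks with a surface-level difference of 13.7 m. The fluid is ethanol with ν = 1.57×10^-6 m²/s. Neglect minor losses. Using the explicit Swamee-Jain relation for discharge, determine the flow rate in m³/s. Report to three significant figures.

Q ≈ 0.144 m³/s

Swamee-Jain (Type II): Q = -0.965·√(gD⁵h_f/L)·ln[ε/(3.7D) + √(3.17ν²L/(gD³h_f))]
√(gD⁵h_f/L) = √(9.81·0.269⁵·13.7/570) = 0.01822
ε/(3.7D) = 2.41×10^-4; √(3.17ν²L/(gD³h_f)) = 4.13×10^-5
Q = -0.965·0.01822·ln(2.824×10^-4) = 0.1437 m³/s
Check: V = 2.53 m/s, Re = 4.33×10^5, f = 0.01997, h_f = 13.8 m ≈ 13.7 m ✓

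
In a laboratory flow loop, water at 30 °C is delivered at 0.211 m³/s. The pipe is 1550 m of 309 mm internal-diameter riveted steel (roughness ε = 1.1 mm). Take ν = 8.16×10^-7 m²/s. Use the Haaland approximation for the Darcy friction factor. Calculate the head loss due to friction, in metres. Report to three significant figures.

V = 4Q/(πD²) = 4·0.211/(π·0.309²) = 2.814 m/s
Re = VD/ν = 2.814·0.309/8.16×10^-7 = 1.07×10^6 → turbulent
ε/D = 1.1/309 = 0.00356
Haaland: f = 0.02763
h_f = f(L/D)V²/(2g) = 0.02763·(1550/0.309)·2.814²/(2·9.81) = 55.92 m

h_f ≈ 55.9 m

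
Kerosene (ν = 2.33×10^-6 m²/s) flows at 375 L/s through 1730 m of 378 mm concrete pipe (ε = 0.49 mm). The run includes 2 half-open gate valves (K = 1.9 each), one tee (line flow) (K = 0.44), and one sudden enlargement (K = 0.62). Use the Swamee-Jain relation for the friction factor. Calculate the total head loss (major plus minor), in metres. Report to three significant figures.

H_L ≈ 58.8 m

V = 4Q/(πD²) = 3.342 m/s; V²/2g = 0.5691 m
Re = 5.42×10^5, ε/D = 0.00130 → f = 0.02151 (Swamee-Jain)
Major: h_f = f(L/D)·V²/2g = 0.02151·4577·0.5691 = 56.04 m
Minor: ΣK = 4.86; h_m = ΣK·V²/2g = 2.766 m
Total H_L = 56.04 + 2.766 = 58.80 m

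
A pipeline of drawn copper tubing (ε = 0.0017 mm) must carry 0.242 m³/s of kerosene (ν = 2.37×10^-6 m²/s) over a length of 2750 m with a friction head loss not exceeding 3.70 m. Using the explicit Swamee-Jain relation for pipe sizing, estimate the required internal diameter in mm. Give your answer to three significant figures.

Swamee-Jain (Type III): D = 0.66·[ε^1.25·(LQ²/(gh_f))^4.75 + ν·Q^9.4·(L/(gh_f))^5.2]^0.04
LQ²/(gh_f) = 4.437; L/(gh_f) = 75.76
Term 1 = ε^1.25·(…)^4.75 = 7.27×10^-5; Term 2 = ν·Q^9.4·(…)^5.2 = 0.0227
D = 0.66·(7.27×10^-5 + 0.0227)^0.04 = 0.5673 m = 567 mm
Check: V = 0.957 m/s, Re = 2.29×10^5, f = 0.01516, h_f = 3.43 m ≈ 3.70 m ✓

D ≈ 567 mm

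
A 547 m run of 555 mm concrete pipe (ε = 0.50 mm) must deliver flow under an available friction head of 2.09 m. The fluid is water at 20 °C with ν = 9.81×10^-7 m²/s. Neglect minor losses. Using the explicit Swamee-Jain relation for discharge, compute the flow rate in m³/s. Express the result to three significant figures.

Q ≈ 0.353 m³/s

Swamee-Jain (Type II): Q = -0.965·√(gD⁵h_f/L)·ln[ε/(3.7D) + √(3.17ν²L/(gD³h_f))]
√(gD⁵h_f/L) = √(9.81·0.555⁵·2.09/547) = 0.04443
ε/(3.7D) = 2.43×10^-4; √(3.17ν²L/(gD³h_f)) = 2.18×10^-5
Q = -0.965·0.04443·ln(2.653×10^-4) = 0.3530 m³/s
Check: V = 1.46 m/s, Re = 8.26×10^5, f = 0.01964, h_f = 2.10 m ≈ 2.09 m ✓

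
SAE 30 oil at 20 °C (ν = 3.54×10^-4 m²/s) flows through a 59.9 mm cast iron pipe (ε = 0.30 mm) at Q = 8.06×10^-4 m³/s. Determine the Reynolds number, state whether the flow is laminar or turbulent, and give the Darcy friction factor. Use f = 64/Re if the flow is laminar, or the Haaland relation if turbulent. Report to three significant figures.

Re ≈ 48.4; laminar; f = 64/Re ≈ 1.32

V = 4Q/(πD²) = 0.2860 m/s
Re = VD/ν = 0.2860·0.0599/3.54×10^-4 = 48.4
Re < 2300 → laminar → f = 64/Re = 1.322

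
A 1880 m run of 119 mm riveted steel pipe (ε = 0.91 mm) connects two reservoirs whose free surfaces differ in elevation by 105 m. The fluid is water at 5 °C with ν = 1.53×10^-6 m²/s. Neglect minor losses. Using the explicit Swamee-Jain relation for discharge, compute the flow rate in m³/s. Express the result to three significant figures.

Q ≈ 0.0214 m³/s

Swamee-Jain (Type II): Q = -0.965·√(gD⁵h_f/L)·ln[ε/(3.7D) + √(3.17ν²L/(gD³h_f))]
√(gD⁵h_f/L) = √(9.81·0.119⁵·105/1880) = 0.003616
ε/(3.7D) = 0.00207; √(3.17ν²L/(gD³h_f)) = 8.97×10^-5
Q = -0.965·0.003616·ln(0.002156) = 0.02142 m³/s
Check: V = 1.93 m/s, Re = 1.50×10^5, f = 0.03536, h_f = 106 m ≈ 105 m ✓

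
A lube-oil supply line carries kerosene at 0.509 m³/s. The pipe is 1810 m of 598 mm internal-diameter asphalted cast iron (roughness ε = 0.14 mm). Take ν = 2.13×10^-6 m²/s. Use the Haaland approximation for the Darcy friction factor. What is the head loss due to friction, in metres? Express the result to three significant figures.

h_f ≈ 7.89 m

V = 4Q/(πD²) = 4·0.509/(π·0.598²) = 1.812 m/s
Re = VD/ν = 1.812·0.598/2.13×10^-6 = 5.09×10^5 → turbulent
ε/D = 0.14/598 = 2.34×10^-4
Haaland: f = 0.01558
h_f = f(L/D)V²/(2g) = 0.01558·(1810/0.598)·1.812²/(2·9.81) = 7.894 m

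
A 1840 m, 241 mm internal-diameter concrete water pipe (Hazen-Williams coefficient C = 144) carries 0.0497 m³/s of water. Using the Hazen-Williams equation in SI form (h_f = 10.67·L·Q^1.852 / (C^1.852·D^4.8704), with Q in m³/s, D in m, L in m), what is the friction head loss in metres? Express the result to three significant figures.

h_f ≈ 7.78 m

h_f = 10.67·1840·0.0497^1.852 / (144^1.852·0.241^4.8704) = 7.783 m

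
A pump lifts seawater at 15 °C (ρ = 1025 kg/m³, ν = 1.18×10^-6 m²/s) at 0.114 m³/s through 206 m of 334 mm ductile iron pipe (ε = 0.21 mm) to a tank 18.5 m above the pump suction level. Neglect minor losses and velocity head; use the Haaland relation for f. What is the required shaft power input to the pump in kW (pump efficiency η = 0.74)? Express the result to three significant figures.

P_shaft ≈ 30.2 kW

V = 4Q/(πD²) = 1.301 m/s; Re = 3.68×10^5; ε/D = 6.29×10^-4; f = 0.01859
h_f = f(L/D)V²/2g = 0.9892 m
Total head H = z + h_f = 18.5 + 0.9892 = 19.49 m
P_hyd = ρgQH = 1025·9.81·0.114·19.49 = 22.34 kW
P_shaft = P_hyd/η = 22.34/0.74 = 30.19 kW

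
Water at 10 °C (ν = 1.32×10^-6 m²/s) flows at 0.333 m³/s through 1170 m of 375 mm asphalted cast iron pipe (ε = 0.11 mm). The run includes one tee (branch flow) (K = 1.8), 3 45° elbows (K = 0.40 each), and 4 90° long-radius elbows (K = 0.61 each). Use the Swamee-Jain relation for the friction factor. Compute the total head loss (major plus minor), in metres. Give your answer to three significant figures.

H_L ≈ 25.4 m

V = 4Q/(πD²) = 3.015 m/s; V²/2g = 0.4633 m
Re = 8.57×10^5, ε/D = 2.93×10^-4 → f = 0.01581 (Swamee-Jain)
Major: h_f = f(L/D)·V²/2g = 0.01581·3120·0.4633 = 22.85 m
Minor: ΣK = 5.44; h_m = ΣK·V²/2g = 2.520 m
Total H_L = 22.85 + 2.520 = 25.37 m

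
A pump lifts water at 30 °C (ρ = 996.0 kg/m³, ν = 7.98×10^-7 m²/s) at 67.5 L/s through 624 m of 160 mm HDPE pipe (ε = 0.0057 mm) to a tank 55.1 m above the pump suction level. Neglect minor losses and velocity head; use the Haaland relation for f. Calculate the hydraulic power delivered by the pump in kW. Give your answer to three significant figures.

P_hyd ≈ 55.4 kW

V = 4Q/(πD²) = 3.357 m/s; Re = 6.73×10^5; ε/D = 3.56×10^-5; f = 0.01292
h_f = f(L/D)V²/2g = 28.94 m
Total head H = z + h_f = 55.1 + 28.94 = 84.04 m
P_hyd = ρgQH = 996.0·9.81·0.0675·84.04 = 55.43 kW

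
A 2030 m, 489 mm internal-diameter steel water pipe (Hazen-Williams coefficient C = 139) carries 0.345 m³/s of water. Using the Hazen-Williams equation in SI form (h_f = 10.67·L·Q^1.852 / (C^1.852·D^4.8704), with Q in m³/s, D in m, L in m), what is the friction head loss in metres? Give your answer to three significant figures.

h_f ≈ 10.6 m

h_f = 10.67·2030·0.345^1.852 / (139^1.852·0.489^4.8704) = 10.57 m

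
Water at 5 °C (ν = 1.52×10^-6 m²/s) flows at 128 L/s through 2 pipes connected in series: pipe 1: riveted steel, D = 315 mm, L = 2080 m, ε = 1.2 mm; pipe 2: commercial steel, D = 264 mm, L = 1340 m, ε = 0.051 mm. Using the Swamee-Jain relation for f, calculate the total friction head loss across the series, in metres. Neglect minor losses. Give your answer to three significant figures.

Pipe 1: V = 1.642 m/s, Re = 3.40×10^5, ε/D = 0.00381, f = 0.02848, h_1 = f(L/D)V²/2g = 25.86 m
Pipe 2: V = 2.338 m/s, Re = 4.06×10^5, ε/D = 1.93×10^-4, f = 0.01575, h_2 = f(L/D)V²/2g = 22.27 m
Series → Q common, losses add: H = Σh = 48.14 m

H ≈ 48.1 m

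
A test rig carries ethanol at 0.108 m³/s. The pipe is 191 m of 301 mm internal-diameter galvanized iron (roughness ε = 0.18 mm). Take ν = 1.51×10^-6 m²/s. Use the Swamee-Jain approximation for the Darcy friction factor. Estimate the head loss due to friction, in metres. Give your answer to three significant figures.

V = 4Q/(πD²) = 4·0.108/(π·0.301²) = 1.518 m/s
Re = VD/ν = 1.518·0.301/1.51×10^-6 = 3.03×10^5 → turbulent
ε/D = 0.18/301 = 5.98×10^-4
Swamee-Jain: f = 0.01886
h_f = f(L/D)V²/(2g) = 0.01886·(191/0.301)·1.518²/(2·9.81) = 1.405 m

h_f ≈ 1.41 m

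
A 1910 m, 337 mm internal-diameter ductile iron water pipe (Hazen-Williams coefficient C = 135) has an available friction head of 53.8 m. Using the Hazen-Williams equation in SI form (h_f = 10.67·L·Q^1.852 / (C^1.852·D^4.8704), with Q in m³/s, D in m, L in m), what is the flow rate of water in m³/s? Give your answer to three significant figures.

Q ≈ 0.313 m³/s

Rearranging: Q = [h_f·C^1.852·D^4.8704 / (10.67·L)]^(1/1.852)
Q = [53.8·135^1.852·0.337^4.8704 / (10.67·1910)]^0.540 = 0.3132 m³/s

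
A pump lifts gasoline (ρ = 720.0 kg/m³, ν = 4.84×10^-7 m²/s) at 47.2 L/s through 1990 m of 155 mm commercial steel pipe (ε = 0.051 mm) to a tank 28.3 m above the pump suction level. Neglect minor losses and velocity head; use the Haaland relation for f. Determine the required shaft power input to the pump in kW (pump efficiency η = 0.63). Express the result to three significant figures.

P_shaft ≈ 49.6 kW

V = 4Q/(πD²) = 2.501 m/s; Re = 8.01×10^5; ε/D = 3.29×10^-4; f = 0.01600
h_f = f(L/D)V²/2g = 65.49 m
Total head H = z + h_f = 28.3 + 65.49 = 93.79 m
P_hyd = ρgQH = 720.0·9.81·0.0472·93.79 = 31.27 kW
P_shaft = P_hyd/η = 31.27/0.63 = 49.63 kW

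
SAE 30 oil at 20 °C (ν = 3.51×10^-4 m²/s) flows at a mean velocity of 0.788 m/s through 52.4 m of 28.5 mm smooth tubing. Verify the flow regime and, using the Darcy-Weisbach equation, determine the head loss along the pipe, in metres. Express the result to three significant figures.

h_f ≈ 58.2 m

Re = VD/ν = 0.788·0.02850/3.51×10^-4 = 64.0 → laminar (Re < 2300)
f = 64/Re = 1.000
h_f = f(L/D)V²/(2g) = 1.000·(52.4/0.02850)·0.788²/(2·9.81) = 58.20 m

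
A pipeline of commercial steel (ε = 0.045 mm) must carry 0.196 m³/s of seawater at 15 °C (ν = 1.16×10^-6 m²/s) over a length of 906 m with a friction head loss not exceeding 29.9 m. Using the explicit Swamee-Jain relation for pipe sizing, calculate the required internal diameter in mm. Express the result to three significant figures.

Swamee-Jain (Type III): D = 0.66·[ε^1.25·(LQ²/(gh_f))^4.75 + ν·Q^9.4·(L/(gh_f))^5.2]^0.04
LQ²/(gh_f) = 0.1187; L/(gh_f) = 3.089
Term 1 = ε^1.25·(…)^4.75 = 1.48×10^-10; Term 2 = ν·Q^9.4·(…)^5.2 = 9.09×10^-11
D = 0.66·(1.48×10^-10 + 9.09×10^-11)^0.04 = 0.2721 m = 272 mm
Check: V = 3.37 m/s, Re = 7.91×10^5, f = 0.01461, h_f = 28.2 m ≈ 29.9 m ✓

D ≈ 272 mm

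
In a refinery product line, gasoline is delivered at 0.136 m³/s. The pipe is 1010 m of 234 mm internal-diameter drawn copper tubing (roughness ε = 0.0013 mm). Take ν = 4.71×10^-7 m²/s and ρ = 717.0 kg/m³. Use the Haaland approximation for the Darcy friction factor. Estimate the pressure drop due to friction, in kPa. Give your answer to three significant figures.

V = 4Q/(πD²) = 4·0.136/(π·0.234²) = 3.162 m/s
Re = VD/ν = 3.162·0.234/4.71×10^-7 = 1.57×10^6 → turbulent
ε/D = 0.0013/234 = 5.56×10^-6
Haaland: f = 0.01089
h_f = f(L/D)V²/(2g) = 0.01089·(1010/0.234)·3.162²/(2·9.81) = 23.95 m
Δp = ρg·h_f = 717.0·9.81·23.95 = 168.5 kPa

Δp ≈ 168 kPa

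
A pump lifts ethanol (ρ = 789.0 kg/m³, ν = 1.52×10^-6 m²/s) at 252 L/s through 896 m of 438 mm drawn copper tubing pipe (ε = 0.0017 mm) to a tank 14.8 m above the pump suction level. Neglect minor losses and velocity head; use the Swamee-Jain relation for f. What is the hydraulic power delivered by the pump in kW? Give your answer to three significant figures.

P_hyd ≈ 36.4 kW

V = 4Q/(πD²) = 1.672 m/s; Re = 4.82×10^5; ε/D = 3.88×10^-6; f = 0.01324
h_f = f(L/D)V²/2g = 3.861 m
Total head H = z + h_f = 14.8 + 3.861 = 18.66 m
P_hyd = ρgQH = 789.0·9.81·0.252·18.66 = 36.40 kW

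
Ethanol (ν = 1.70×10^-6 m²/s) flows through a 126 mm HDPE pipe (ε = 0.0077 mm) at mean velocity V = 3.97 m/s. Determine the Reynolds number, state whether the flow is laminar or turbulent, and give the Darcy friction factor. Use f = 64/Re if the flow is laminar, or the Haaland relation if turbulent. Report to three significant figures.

Re = VD/ν = 3.970·0.126/1.70×10^-6 = 2.94×10^5
Re > 4000 → turbulent; ε/D = 6.11×10^-5
Haaland: f = 0.01493

Re ≈ 2.94×10^5; turbulent; f ≈ 0.0149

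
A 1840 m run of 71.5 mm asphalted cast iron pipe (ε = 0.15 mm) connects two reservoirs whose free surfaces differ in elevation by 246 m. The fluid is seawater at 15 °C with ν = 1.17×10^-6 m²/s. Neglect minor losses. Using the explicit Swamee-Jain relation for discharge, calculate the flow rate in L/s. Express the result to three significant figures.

Swamee-Jain (Type II): Q = -0.965·√(gD⁵h_f/L)·ln[ε/(3.7D) + √(3.17ν²L/(gD³h_f))]
√(gD⁵h_f/L) = √(9.81·0.0715⁵·246/1840) = 0.001566
ε/(3.7D) = 5.67×10^-4; √(3.17ν²L/(gD³h_f)) = 9.51×10^-5
Q = -0.965·0.001566·ln(6.621×10^-4) = 0.01106 m³/s
Check: V = 2.75 m/s, Re = 1.68×10^5, f = 0.02492, h_f = 248 m ≈ 246 m ✓

Q ≈ 11.1 L/s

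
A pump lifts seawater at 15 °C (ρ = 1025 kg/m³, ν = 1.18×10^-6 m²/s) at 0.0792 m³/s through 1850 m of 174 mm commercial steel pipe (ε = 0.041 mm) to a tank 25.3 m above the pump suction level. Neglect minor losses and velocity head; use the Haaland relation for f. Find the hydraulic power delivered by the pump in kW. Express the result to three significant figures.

V = 4Q/(πD²) = 3.331 m/s; Re = 4.91×10^5; ε/D = 2.36×10^-4; f = 0.01563
h_f = f(L/D)V²/2g = 93.99 m
Total head H = z + h_f = 25.3 + 93.99 = 119.3 m
P_hyd = ρgQH = 1025·9.81·0.0792·119.3 = 95.00 kW

P_hyd ≈ 95.0 kW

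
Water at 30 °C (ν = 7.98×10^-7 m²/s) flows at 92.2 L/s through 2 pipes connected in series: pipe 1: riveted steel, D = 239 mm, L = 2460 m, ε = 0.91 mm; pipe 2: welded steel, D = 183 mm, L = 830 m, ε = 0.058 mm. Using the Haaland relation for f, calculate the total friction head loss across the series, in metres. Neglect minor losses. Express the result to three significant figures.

Pipe 1: V = 2.055 m/s, Re = 6.16×10^5, ε/D = 0.00381, f = 0.02824, h_1 = f(L/D)V²/2g = 62.56 m
Pipe 2: V = 3.505 m/s, Re = 8.04×10^5, ε/D = 3.17×10^-4, f = 0.01589, h_2 = f(L/D)V²/2g = 45.14 m
Series → Q common, losses add: H = Σh = 107.7 m

H ≈ 108 m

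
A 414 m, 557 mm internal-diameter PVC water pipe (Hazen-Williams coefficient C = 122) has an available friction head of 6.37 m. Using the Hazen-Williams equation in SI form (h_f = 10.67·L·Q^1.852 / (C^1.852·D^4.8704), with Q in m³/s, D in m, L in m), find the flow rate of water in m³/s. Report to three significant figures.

Q ≈ 0.766 m³/s

Rearranging: Q = [h_f·C^1.852·D^4.8704 / (10.67·L)]^(1/1.852)
Q = [6.37·122^1.852·0.557^4.8704 / (10.67·414)]^0.540 = 0.7656 m³/s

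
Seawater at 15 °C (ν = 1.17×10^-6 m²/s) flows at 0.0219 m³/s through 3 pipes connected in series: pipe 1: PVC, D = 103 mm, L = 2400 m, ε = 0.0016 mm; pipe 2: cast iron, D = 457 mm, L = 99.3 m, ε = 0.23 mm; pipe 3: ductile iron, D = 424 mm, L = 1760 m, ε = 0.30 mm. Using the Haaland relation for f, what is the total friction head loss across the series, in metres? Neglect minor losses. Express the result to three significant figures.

H ≈ 125 m

Pipe 1: V = 2.628 m/s, Re = 2.31×10^5, ε/D = 1.55×10^-5, f = 0.01517, h_1 = f(L/D)V²/2g = 124.5 m
Pipe 2: V = 0.1335 m/s, Re = 5.21×10^4, ε/D = 5.03×10^-4, f = 0.02211, h_2 = f(L/D)V²/2g = 0.004364 m
Pipe 3: V = 0.1551 m/s, Re = 5.62×10^4, ε/D = 7.08×10^-4, f = 0.02249, h_3 = f(L/D)V²/2g = 0.1144 m
Series → Q common, losses add: H = Σh = 124.6 m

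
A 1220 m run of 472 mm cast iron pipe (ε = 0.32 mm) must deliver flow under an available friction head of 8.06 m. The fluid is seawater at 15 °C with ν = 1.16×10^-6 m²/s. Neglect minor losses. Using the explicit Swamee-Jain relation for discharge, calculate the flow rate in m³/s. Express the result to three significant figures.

Q ≈ 0.319 m³/s

Swamee-Jain (Type II): Q = -0.965·√(gD⁵h_f/L)·ln[ε/(3.7D) + √(3.17ν²L/(gD³h_f))]
√(gD⁵h_f/L) = √(9.81·0.472⁵·8.06/1220) = 0.03897
ε/(3.7D) = 1.83×10^-4; √(3.17ν²L/(gD³h_f)) = 2.50×10^-5
Q = -0.965·0.03897·ln(2.083×10^-4) = 0.3187 m³/s
Check: V = 1.82 m/s, Re = 7.41×10^5, f = 0.01855, h_f = 8.11 m ≈ 8.06 m ✓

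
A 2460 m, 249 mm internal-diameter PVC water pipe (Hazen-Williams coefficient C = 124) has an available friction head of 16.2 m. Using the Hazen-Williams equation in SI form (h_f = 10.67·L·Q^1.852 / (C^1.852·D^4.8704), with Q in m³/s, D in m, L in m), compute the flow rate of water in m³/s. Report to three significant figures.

Rearranging: Q = [h_f·C^1.852·D^4.8704 / (10.67·L)]^(1/1.852)
Q = [16.2·124^1.852·0.249^4.8704 / (10.67·2460)]^0.540 = 0.05923 m³/s

Q ≈ 0.0592 m³/s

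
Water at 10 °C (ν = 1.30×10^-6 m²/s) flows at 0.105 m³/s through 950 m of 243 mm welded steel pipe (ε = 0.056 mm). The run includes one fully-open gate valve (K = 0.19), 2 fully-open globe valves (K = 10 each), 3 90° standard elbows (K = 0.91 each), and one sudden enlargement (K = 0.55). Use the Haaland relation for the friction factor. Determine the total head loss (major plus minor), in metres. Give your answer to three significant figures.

V = 4Q/(πD²) = 2.264 m/s; V²/2g = 0.2613 m
Re = 4.23×10^5, ε/D = 2.30×10^-4 → f = 0.01578 (Haaland)
Major: h_f = f(L/D)·V²/2g = 0.01578·3909·0.2613 = 16.12 m
Minor: ΣK = 23.5; h_m = ΣK·V²/2g = 6.132 m
Total H_L = 16.12 + 6.132 = 22.25 m

H_L ≈ 22.2 m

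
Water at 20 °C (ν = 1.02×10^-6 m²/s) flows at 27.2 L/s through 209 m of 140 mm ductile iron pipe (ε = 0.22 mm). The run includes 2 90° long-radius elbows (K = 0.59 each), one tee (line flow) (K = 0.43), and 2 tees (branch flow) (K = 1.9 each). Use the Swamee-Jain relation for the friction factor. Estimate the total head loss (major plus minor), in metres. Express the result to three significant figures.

H_L ≈ 6.33 m

V = 4Q/(πD²) = 1.767 m/s; V²/2g = 0.1591 m
Re = 2.43×10^5, ε/D = 0.00157 → f = 0.02302 (Swamee-Jain)
Major: h_f = f(L/D)·V²/2g = 0.02302·1493·0.1591 = 5.469 m
Minor: ΣK = 5.41; h_m = ΣK·V²/2g = 0.8609 m
Total H_L = 5.469 + 0.8609 = 6.330 m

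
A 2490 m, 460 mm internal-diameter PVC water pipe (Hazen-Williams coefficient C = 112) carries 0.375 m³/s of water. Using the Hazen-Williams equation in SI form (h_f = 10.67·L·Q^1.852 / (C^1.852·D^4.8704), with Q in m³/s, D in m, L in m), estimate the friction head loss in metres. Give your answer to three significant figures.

h_f = 10.67·2490·0.375^1.852 / (112^1.852·0.460^4.8704) = 30.40 m

h_f ≈ 30.4 m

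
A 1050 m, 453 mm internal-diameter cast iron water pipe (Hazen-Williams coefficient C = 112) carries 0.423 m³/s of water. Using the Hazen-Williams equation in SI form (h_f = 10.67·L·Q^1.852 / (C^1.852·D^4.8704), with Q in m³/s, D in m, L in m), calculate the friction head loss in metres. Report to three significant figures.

h_f = 10.67·1050·0.423^1.852 / (112^1.852·0.453^4.8704) = 17.26 m

h_f ≈ 17.3 m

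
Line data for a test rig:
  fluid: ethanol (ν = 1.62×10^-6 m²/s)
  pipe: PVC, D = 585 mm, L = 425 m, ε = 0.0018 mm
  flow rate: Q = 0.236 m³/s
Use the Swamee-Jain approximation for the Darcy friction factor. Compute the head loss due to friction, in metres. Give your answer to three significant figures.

V = 4Q/(πD²) = 4·0.236/(π·0.585²) = 0.8780 m/s
Re = VD/ν = 0.8780·0.585/1.62×10^-6 = 3.17×10^5 → turbulent
ε/D = 0.0018/585 = 3.08×10^-6
Swamee-Jain: f = 0.01426
h_f = f(L/D)V²/(2g) = 0.01426·(425/0.585)·0.8780²/(2·9.81) = 0.4072 m

h_f ≈ 0.407 m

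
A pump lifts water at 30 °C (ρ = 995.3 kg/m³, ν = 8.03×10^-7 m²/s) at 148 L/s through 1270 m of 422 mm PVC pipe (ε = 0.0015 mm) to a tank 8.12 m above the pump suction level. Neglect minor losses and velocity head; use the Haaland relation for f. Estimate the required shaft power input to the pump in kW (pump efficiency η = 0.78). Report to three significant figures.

P_shaft ≈ 19.1 kW

V = 4Q/(πD²) = 1.058 m/s; Re = 5.56×10^5; ε/D = 3.55×10^-6; f = 0.01286
h_f = f(L/D)V²/2g = 2.209 m
Total head H = z + h_f = 8.12 + 2.209 = 10.33 m
P_hyd = ρgQH = 995.3·9.81·0.148·10.33 = 14.93 kW
P_shaft = P_hyd/η = 14.93/0.78 = 19.14 kW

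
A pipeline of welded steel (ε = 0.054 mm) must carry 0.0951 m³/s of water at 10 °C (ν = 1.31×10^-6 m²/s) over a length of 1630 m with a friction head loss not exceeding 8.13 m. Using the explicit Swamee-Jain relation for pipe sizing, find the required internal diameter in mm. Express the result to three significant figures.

Swamee-Jain (Type III): D = 0.66·[ε^1.25·(LQ²/(gh_f))^4.75 + ν·Q^9.4·(L/(gh_f))^5.2]^0.04
LQ²/(gh_f) = 0.1848; L/(gh_f) = 20.44
Term 1 = ε^1.25·(…)^4.75 = 1.52×10^-9; Term 2 = ν·Q^9.4·(…)^5.2 = 2.12×10^-9
D = 0.66·(1.52×10^-9 + 2.12×10^-9)^0.04 = 0.3034 m = 303 mm
Check: V = 1.32 m/s, Re = 3.05×10^5, f = 0.01610, h_f = 7.63 m ≈ 8.13 m ✓

D ≈ 303 mm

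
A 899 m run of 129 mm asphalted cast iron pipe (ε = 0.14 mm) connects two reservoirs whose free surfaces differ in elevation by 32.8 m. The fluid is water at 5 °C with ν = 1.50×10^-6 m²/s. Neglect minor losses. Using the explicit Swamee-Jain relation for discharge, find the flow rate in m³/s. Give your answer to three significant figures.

Swamee-Jain (Type II): Q = -0.965·√(gD⁵h_f/L)·ln[ε/(3.7D) + √(3.17ν²L/(gD³h_f))]
√(gD⁵h_f/L) = √(9.81·0.129⁵·32.8/899) = 0.003576
ε/(3.7D) = 2.93×10^-4; √(3.17ν²L/(gD³h_f)) = 9.63×10^-5
Q = -0.965·0.003576·ln(3.897×10^-4) = 0.02709 m³/s
Check: V = 2.07 m/s, Re = 1.78×10^5, f = 0.02167, h_f = 33.1 m ≈ 32.8 m ✓

Q ≈ 0.0271 m³/s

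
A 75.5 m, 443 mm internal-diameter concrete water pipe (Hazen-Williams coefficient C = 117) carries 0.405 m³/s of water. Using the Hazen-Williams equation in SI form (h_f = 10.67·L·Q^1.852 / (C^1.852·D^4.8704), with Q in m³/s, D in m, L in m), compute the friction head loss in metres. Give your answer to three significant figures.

h_f = 10.67·75.5·0.405^1.852 / (117^1.852·0.443^4.8704) = 1.178 m

h_f ≈ 1.18 m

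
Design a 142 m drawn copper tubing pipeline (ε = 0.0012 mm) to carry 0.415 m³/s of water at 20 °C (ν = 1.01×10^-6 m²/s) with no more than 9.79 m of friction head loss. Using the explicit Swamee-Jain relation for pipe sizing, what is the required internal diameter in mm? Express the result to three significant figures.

D ≈ 296 mm

Swamee-Jain (Type III): D = 0.66·[ε^1.25·(LQ²/(gh_f))^4.75 + ν·Q^9.4·(L/(gh_f))^5.2]^0.04
LQ²/(gh_f) = 0.2546; L/(gh_f) = 1.479
Term 1 = ε^1.25·(…)^4.75 = 5.99×10^-11; Term 2 = ν·Q^9.4·(…)^5.2 = 1.98×10^-9
D = 0.66·(5.99×10^-11 + 1.98×10^-9)^0.04 = 0.2964 m = 296 mm
Check: V = 6.01 m/s, Re = 1.76×10^6, f = 0.01072, h_f = 9.46 m ≈ 9.79 m ✓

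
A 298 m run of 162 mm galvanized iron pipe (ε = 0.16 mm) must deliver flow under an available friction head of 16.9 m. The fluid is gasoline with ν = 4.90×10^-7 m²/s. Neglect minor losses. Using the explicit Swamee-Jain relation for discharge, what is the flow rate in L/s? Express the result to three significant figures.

Q ≈ 62.1 L/s

Swamee-Jain (Type II): Q = -0.965·√(gD⁵h_f/L)·ln[ε/(3.7D) + √(3.17ν²L/(gD³h_f))]
√(gD⁵h_f/L) = √(9.81·0.162⁵·16.9/298) = 0.007879
ε/(3.7D) = 2.67×10^-4; √(3.17ν²L/(gD³h_f)) = 1.79×10^-5
Q = -0.965·0.007879·ln(2.849×10^-4) = 0.06207 m³/s
Check: V = 3.01 m/s, Re = 9.96×10^5, f = 0.01997, h_f = 17.0 m ≈ 16.9 m ✓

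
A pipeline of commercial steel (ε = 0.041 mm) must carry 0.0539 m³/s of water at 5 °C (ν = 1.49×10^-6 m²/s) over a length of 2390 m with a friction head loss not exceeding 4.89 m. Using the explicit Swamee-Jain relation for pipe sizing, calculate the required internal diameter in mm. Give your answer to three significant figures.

Swamee-Jain (Type III): D = 0.66·[ε^1.25·(LQ²/(gh_f))^4.75 + ν·Q^9.4·(L/(gh_f))^5.2]^0.04
LQ²/(gh_f) = 0.1447; L/(gh_f) = 49.82
Term 1 = ε^1.25·(…)^4.75 = 3.38×10^-10; Term 2 = ν·Q^9.4·(…)^5.2 = 1.19×10^-9
D = 0.66·(3.38×10^-10 + 1.19×10^-9)^0.04 = 0.2931 m = 293 mm
Check: V = 0.799 m/s, Re = 1.57×10^5, f = 0.01732, h_f = 4.60 m ≈ 4.89 m ✓

D ≈ 293 mm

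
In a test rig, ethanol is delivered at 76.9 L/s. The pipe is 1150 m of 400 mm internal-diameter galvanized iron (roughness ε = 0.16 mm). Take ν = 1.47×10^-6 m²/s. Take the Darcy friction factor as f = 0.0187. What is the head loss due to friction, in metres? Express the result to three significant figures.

h_f ≈ 1.03 m

V = 4Q/(πD²) = 4·0.0769/(π·0.400²) = 0.6120 m/s
h_f = f(L/D)V²/(2g) = 0.01870·(1150/0.400)·0.6120²/(2·9.81) = 1.026 m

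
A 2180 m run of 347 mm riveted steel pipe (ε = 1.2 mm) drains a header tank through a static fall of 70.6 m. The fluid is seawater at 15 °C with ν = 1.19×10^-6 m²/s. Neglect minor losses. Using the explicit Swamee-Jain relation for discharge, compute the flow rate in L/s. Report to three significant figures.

Swamee-Jain (Type II): Q = -0.965·√(gD⁵h_f/L)·ln[ε/(3.7D) + √(3.17ν²L/(gD³h_f))]
√(gD⁵h_f/L) = √(9.81·0.347⁵·70.6/2180) = 0.03998
ε/(3.7D) = 9.35×10^-4; √(3.17ν²L/(gD³h_f)) = 1.84×10^-5
Q = -0.965·0.03998·ln(9.530×10^-4) = 0.2684 m³/s
Check: V = 2.84 m/s, Re = 8.27×10^5, f = 0.02747, h_f = 70.8 m ≈ 70.6 m ✓

Q ≈ 268 L/s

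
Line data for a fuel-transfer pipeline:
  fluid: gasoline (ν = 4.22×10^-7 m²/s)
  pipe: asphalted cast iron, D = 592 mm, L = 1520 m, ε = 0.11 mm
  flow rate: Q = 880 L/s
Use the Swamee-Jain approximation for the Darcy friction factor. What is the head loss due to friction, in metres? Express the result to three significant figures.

h_f ≈ 18.5 m

V = 4Q/(πD²) = 4·0.880/(π·0.592²) = 3.197 m/s
Re = VD/ν = 3.197·0.592/4.22×10^-7 = 4.48×10^6 → turbulent
ε/D = 0.11/592 = 1.86×10^-4
Swamee-Jain: f = 0.01384
h_f = f(L/D)V²/(2g) = 0.01384·(1520/0.592)·3.197²/(2·9.81) = 18.51 m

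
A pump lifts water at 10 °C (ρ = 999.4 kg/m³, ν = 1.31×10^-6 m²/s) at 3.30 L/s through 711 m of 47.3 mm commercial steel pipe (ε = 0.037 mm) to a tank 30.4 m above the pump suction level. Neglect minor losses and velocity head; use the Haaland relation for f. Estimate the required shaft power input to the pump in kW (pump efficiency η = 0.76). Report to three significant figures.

V = 4Q/(πD²) = 1.878 m/s; Re = 6.78×10^4; ε/D = 7.82×10^-4; f = 0.02215
h_f = f(L/D)V²/2g = 59.86 m
Total head H = z + h_f = 30.4 + 59.86 = 90.26 m
P_hyd = ρgQH = 999.4·9.81·0.00330·90.26 = 2.920 kW
P_shaft = P_hyd/η = 2.920/0.76 = 3.842 kW

P_shaft ≈ 3.84 kW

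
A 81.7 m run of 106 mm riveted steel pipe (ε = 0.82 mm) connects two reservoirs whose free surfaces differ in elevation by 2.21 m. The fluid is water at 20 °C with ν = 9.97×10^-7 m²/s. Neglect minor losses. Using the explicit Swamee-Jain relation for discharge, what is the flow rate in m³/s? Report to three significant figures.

Swamee-Jain (Type II): Q = -0.965·√(gD⁵h_f/L)·ln[ε/(3.7D) + √(3.17ν²L/(gD³h_f))]
√(gD⁵h_f/L) = √(9.81·0.106⁵·2.21/81.7) = 0.001884
ε/(3.7D) = 0.00209; √(3.17ν²L/(gD³h_f)) = 9.98×10^-5
Q = -0.965·0.001884·ln(0.002191) = 0.01114 m³/s
Check: V = 1.26 m/s, Re = 1.34×10^5, f = 0.03555, h_f = 2.22 m ≈ 2.21 m ✓

Q ≈ 0.0111 m³/s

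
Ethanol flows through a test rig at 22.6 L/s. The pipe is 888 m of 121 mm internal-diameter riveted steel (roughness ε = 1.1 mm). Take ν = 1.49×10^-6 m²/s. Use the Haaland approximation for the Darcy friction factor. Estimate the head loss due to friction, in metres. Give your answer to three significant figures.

V = 4Q/(πD²) = 4·0.0226/(π·0.121²) = 1.965 m/s
Re = VD/ν = 1.965·0.121/1.49×10^-6 = 1.60×10^5 → turbulent
ε/D = 1.1/121 = 0.00909
Haaland: f = 0.03716
h_f = f(L/D)V²/(2g) = 0.03716·(888/0.121)·1.965²/(2·9.81) = 53.69 m

h_f ≈ 53.7 m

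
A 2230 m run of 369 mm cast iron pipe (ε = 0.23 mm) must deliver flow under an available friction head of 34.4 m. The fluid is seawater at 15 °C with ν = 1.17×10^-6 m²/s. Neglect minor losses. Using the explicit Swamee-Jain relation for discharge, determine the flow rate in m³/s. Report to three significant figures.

Swamee-Jain (Type II): Q = -0.965·√(gD⁵h_f/L)·ln[ε/(3.7D) + √(3.17ν²L/(gD³h_f))]
√(gD⁵h_f/L) = √(9.81·0.369⁵·34.4/2230) = 0.03218
ε/(3.7D) = 1.68×10^-4; √(3.17ν²L/(gD³h_f)) = 2.39×10^-5
Q = -0.965·0.03218·ln(1.924×10^-4) = 0.2657 m³/s
Check: V = 2.48 m/s, Re = 7.83×10^5, f = 0.01821, h_f = 34.6 m ≈ 34.4 m ✓

Q ≈ 0.266 m³/s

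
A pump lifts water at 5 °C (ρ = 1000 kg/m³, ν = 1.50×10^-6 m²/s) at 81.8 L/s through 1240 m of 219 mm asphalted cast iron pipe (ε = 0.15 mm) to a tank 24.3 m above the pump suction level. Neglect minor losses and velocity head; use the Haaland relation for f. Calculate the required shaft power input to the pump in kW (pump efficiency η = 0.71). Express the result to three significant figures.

P_shaft ≈ 56.7 kW

V = 4Q/(πD²) = 2.172 m/s; Re = 3.17×10^5; ε/D = 6.85×10^-4; f = 0.01902
h_f = f(L/D)V²/2g = 25.88 m
Total head H = z + h_f = 24.3 + 25.88 = 50.18 m
P_hyd = ρgQH = 1000·9.81·0.0818·50.18 = 40.27 kW
P_shaft = P_hyd/η = 40.27/0.71 = 56.72 kW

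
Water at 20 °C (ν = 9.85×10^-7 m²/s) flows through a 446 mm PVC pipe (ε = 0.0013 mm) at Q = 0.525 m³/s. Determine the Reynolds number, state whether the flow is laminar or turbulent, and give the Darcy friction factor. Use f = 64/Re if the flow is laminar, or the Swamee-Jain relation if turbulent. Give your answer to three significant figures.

V = 4Q/(πD²) = 3.360 m/s
Re = VD/ν = 3.360·0.446/9.85×10^-7 = 1.52×10^6
Re > 4000 → turbulent; ε/D = 2.91×10^-6
Swamee-Jain: f = 0.01092

Re ≈ 1.52×10^6; turbulent; f ≈ 0.0109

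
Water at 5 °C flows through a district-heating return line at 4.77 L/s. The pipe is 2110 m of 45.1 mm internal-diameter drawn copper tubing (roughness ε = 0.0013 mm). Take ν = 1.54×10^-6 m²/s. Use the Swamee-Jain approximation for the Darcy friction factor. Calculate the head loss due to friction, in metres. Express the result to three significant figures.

V = 4Q/(πD²) = 4·0.00477/(π·0.0451²) = 2.986 m/s
Re = VD/ν = 2.986·0.0451/1.54×10^-6 = 8.74×10^4 → turbulent
ε/D = 0.0013/45.1 = 2.88×10^-5
Swamee-Jain: f = 0.01854
h_f = f(L/D)V²/(2g) = 0.01854·(2110/0.0451)·2.986²/(2·9.81) = 394.1 m

h_f ≈ 394 m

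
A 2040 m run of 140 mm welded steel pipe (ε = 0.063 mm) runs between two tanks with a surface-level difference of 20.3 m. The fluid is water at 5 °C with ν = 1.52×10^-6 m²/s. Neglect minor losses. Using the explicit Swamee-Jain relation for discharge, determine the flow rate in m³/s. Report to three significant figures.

Swamee-Jain (Type II): Q = -0.965·√(gD⁵h_f/L)·ln[ε/(3.7D) + √(3.17ν²L/(gD³h_f))]
√(gD⁵h_f/L) = √(9.81·0.140⁵·20.3/2040) = 0.002291
ε/(3.7D) = 1.22×10^-4; √(3.17ν²L/(gD³h_f)) = 1.65×10^-4
Q = -0.965·0.002291·ln(2.870×10^-4) = 0.01803 m³/s
Check: V = 1.17 m/s, Re = 1.08×10^5, f = 0.02000, h_f = 20.4 m ≈ 20.3 m ✓

Q ≈ 0.0180 m³/s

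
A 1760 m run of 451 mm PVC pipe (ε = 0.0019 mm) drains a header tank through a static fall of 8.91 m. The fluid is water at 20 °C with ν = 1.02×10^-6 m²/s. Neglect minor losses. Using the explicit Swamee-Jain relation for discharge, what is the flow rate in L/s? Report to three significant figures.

Q ≈ 308 L/s

Swamee-Jain (Type II): Q = -0.965·√(gD⁵h_f/L)·ln[ε/(3.7D) + √(3.17ν²L/(gD³h_f))]
√(gD⁵h_f/L) = √(9.81·0.451⁵·8.91/1760) = 0.03044
ε/(3.7D) = 1.14×10^-6; √(3.17ν²L/(gD³h_f)) = 2.69×10^-5
Q = -0.965·0.03044·ln(2.804×10^-5) = 0.3079 m³/s
Check: V = 1.93 m/s, Re = 8.52×10^5, f = 0.01202, h_f = 8.88 m ≈ 8.91 m ✓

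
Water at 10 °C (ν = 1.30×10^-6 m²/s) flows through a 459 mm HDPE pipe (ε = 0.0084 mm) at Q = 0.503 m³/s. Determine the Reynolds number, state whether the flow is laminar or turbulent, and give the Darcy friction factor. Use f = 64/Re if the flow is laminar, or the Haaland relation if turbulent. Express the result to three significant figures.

Re ≈ 1.07×10^6; turbulent; f ≈ 0.0118

V = 4Q/(πD²) = 3.040 m/s
Re = VD/ν = 3.040·0.459/1.30×10^-6 = 1.07×10^6
Re > 4000 → turbulent; ε/D = 1.83×10^-5
Haaland: f = 0.01181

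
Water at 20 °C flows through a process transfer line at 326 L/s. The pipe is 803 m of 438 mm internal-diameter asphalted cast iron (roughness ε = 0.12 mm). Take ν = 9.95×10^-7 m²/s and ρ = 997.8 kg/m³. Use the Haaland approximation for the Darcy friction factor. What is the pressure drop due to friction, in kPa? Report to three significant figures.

V = 4Q/(πD²) = 4·0.326/(π·0.438²) = 2.164 m/s
Re = VD/ν = 2.164·0.438/9.95×10^-7 = 9.52×10^5 → turbulent
ε/D = 0.12/438 = 2.74×10^-4
Haaland: f = 0.01539
h_f = f(L/D)V²/(2g) = 0.01539·(803/0.438)·2.164²/(2·9.81) = 6.732 m
Δp = ρg·h_f = 997.8·9.81·6.732 = 65.90 kPa

Δp ≈ 65.9 kPa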